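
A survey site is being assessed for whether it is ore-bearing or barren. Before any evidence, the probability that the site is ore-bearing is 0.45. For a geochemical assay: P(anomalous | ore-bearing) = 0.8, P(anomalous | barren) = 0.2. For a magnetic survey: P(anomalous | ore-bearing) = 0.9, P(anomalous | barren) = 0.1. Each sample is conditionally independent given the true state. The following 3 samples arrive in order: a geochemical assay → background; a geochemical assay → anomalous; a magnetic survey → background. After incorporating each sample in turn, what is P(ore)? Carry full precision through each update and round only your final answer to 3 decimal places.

0.083

Each posterior becomes the prior for the next update.
After a geochemical assay='background': P(ore) = 0.2·0.4500 / (0.2·0.4500 + 0.8·0.5500) ≈ 0.1698
After a geochemical assay='anomalous': P(ore) = 0.8·0.1698 / (0.8·0.1698 + 0.2·0.8302) ≈ 0.4500
After a magnetic survey='background': P(ore) = 0.1·0.4500 / (0.1·0.4500 + 0.9·0.5500) ≈ 0.0833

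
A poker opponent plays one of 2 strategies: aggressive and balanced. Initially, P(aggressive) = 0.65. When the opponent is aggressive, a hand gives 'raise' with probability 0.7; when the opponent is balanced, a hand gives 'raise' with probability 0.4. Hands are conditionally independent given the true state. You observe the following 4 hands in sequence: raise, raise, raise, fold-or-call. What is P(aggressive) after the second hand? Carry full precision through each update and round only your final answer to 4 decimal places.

Apply Bayes' rule sequentially, carrying P(aggressive) forward.
After 'raise': P(aggressive) = 0.7·0.6500 / (0.7·0.6500 + 0.4·0.3500) ≈ 0.7647
After 'raise': P(aggressive) = 0.7·0.7647 / (0.7·0.7647 + 0.4·0.2353) ≈ 0.8505

0.8505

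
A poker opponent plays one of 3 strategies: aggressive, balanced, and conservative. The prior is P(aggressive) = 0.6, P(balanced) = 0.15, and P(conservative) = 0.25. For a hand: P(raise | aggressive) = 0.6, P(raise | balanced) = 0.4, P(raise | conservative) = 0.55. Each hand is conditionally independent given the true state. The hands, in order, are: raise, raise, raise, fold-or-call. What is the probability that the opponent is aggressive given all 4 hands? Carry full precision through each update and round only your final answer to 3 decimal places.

After 'raise': normaliser = 0.6·0.6000 + 0.4·0.1500 + 0.55·0.2500; P(aggressive) ≈ 0.6457, P(balanced) ≈ 0.1076, P(conservative) ≈ 0.2466
After 'raise': normaliser = 0.6·0.6457 + 0.4·0.1076 + 0.55·0.2466; P(aggressive) ≈ 0.6844, P(balanced) ≈ 0.0760, P(conservative) ≈ 0.2396
After 'raise': normaliser = 0.6·0.6844 + 0.4·0.0760 + 0.55·0.2396; P(aggressive) ≈ 0.7168, P(balanced) ≈ 0.0531, P(conservative) ≈ 0.2301
After 'fold-or-call': normaliser = 0.4·0.7168 + 0.6·0.0531 + 0.45·0.2301; P(aggressive) ≈ 0.6793, P(balanced) ≈ 0.0755, P(conservative) ≈ 0.2453

0.679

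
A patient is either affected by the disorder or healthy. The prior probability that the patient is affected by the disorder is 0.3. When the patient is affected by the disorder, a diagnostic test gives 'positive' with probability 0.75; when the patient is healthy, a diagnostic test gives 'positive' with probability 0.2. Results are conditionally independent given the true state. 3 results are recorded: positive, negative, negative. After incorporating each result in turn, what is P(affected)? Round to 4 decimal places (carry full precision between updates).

0.1357

After 'positive': P(affected) = 0.75·0.3000 / (0.75·0.3000 + 0.2·0.7000) ≈ 0.6164
After 'negative': P(affected) = 0.25·0.6164 / (0.25·0.6164 + 0.8·0.3836) ≈ 0.3343
After 'negative': P(affected) = 0.25·0.3343 / (0.25·0.3343 + 0.8·0.6657) ≈ 0.1357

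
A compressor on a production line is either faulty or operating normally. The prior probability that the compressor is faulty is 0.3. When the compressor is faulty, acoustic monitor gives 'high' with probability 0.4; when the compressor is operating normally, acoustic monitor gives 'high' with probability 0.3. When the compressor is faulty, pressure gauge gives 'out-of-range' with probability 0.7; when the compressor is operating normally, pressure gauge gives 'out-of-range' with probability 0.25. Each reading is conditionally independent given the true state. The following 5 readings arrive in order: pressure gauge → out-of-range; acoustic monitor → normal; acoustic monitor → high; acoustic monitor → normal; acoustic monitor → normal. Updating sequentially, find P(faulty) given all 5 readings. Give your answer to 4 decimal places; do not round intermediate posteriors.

0.5019

After pressure gauge='out-of-range': P(faulty) = 0.7·0.3000 / (0.7·0.3000 + 0.25·0.7000) ≈ 0.5455
After acoustic monitor='normal': P(faulty) = 0.6·0.5455 / (0.6·0.5455 + 0.7·0.4545) ≈ 0.5070
After acoustic monitor='high': P(faulty) = 0.4·0.5070 / (0.4·0.5070 + 0.3·0.4930) ≈ 0.5783
After acoustic monitor='normal': P(faulty) = 0.6·0.5783 / (0.6·0.5783 + 0.7·0.4217) ≈ 0.5403
After acoustic monitor='normal': P(faulty) = 0.6·0.5403 / (0.6·0.5403 + 0.7·0.4597) ≈ 0.5019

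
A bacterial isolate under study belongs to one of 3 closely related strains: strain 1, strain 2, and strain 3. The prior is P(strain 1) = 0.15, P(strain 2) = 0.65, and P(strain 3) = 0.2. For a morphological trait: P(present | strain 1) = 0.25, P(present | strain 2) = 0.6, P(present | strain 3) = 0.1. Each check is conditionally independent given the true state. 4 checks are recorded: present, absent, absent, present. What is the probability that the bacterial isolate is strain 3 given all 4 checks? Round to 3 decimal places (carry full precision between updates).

0.037

After 'present': normaliser = 0.25·0.1500 + 0.6·0.6500 + 0.1·0.2000; P(strain 1) ≈ 0.0838, P(strain 2) ≈ 0.8715, P(strain 3) ≈ 0.0447
After 'absent': normaliser = 0.75·0.0838 + 0.4·0.8715 + 0.9·0.0447; P(strain 1) ≈ 0.1391, P(strain 2) ≈ 0.7718, P(strain 3) ≈ 0.0891
After 'absent': normaliser = 0.75·0.1391 + 0.4·0.7718 + 0.9·0.0891; P(strain 1) ≈ 0.2116, P(strain 2) ≈ 0.6259, P(strain 3) ≈ 0.1625
After 'present': normaliser = 0.25·0.2116 + 0.6·0.6259 + 0.1·0.1625; P(strain 1) ≈ 0.1189, P(strain 2) ≈ 0.8445, P(strain 3) ≈ 0.0365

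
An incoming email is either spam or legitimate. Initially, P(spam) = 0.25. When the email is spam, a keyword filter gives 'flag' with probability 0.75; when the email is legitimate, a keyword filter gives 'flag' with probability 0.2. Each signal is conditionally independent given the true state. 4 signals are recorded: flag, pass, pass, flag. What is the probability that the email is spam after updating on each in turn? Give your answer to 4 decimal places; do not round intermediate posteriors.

0.3140

Apply Bayes' rule sequentially, carrying P(spam) forward.
After 'flag': P(spam) = 0.75·0.2500 / (0.75·0.2500 + 0.2·0.7500) ≈ 0.5556
After 'pass': P(spam) = 0.25·0.5556 / (0.25·0.5556 + 0.8·0.4444) ≈ 0.2809
After 'pass': P(spam) = 0.25·0.2809 / (0.25·0.2809 + 0.8·0.7191) ≈ 0.1088
After 'flag': P(spam) = 0.75·0.1088 / (0.75·0.1088 + 0.2·0.8912) ≈ 0.3140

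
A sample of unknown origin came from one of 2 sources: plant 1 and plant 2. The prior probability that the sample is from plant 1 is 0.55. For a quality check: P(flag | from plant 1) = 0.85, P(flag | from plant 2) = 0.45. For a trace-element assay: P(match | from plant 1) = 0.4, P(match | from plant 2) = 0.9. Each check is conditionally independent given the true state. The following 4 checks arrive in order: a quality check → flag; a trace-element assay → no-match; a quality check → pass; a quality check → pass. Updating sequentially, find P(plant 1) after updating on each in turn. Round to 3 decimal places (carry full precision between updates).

0.507

After a quality check='flag': P(plant 1) = 0.85·0.5500 / (0.85·0.5500 + 0.45·0.4500) ≈ 0.6978
After a trace-element assay='no-match': P(plant 1) = 0.6·0.6978 / (0.6·0.6978 + 0.1·0.3022) ≈ 0.9327
After a quality check='pass': P(plant 1) = 0.15·0.9327 / (0.15·0.9327 + 0.55·0.0673) ≈ 0.7907
After a quality check='pass': P(plant 1) = 0.15·0.7907 / (0.15·0.7907 + 0.55·0.2093) ≈ 0.5075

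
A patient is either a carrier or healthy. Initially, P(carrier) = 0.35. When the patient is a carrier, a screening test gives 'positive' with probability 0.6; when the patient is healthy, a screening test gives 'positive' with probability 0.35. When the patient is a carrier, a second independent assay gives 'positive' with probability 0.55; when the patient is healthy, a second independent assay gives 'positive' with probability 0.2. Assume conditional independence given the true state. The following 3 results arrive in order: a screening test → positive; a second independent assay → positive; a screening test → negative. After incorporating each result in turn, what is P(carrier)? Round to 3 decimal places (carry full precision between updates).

After a screening test='positive': P(carrier) = 0.6·0.3500 / (0.6·0.3500 + 0.35·0.6500) ≈ 0.4800
After a second independent assay='positive': P(carrier) = 0.55·0.4800 / (0.55·0.4800 + 0.2·0.5200) ≈ 0.7174
After a screening test='negative': P(carrier) = 0.4·0.7174 / (0.4·0.7174 + 0.65·0.2826) ≈ 0.6097

0.610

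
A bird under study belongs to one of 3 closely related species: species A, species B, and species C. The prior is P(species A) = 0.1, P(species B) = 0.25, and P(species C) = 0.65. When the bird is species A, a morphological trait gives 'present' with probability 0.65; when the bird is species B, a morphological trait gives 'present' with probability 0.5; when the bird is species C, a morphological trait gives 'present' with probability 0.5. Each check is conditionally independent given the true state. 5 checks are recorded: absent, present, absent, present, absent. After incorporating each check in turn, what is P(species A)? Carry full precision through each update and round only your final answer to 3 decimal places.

0.061

After 'absent': normaliser = 0.35·0.1000 + 0.5·0.2500 + 0.5·0.6500; P(species A) ≈ 0.0722, P(species B) ≈ 0.2577, P(species C) ≈ 0.6701
After 'present': normaliser = 0.65·0.0722 + 0.5·0.2577 + 0.5·0.6701; P(species A) ≈ 0.0918, P(species B) ≈ 0.2523, P(species C) ≈ 0.6559
After 'absent': normaliser = 0.35·0.0918 + 0.5·0.2523 + 0.5·0.6559; P(species A) ≈ 0.0661, P(species B) ≈ 0.2594, P(species C) ≈ 0.6745
After 'present': normaliser = 0.65·0.0661 + 0.5·0.2594 + 0.5·0.6745; P(species A) ≈ 0.0843, P(species B) ≈ 0.2544, P(species C) ≈ 0.6614
After 'absent': normaliser = 0.35·0.0843 + 0.5·0.2544 + 0.5·0.6614; P(species A) ≈ 0.0605, P(species B) ≈ 0.2610, P(species C) ≈ 0.6785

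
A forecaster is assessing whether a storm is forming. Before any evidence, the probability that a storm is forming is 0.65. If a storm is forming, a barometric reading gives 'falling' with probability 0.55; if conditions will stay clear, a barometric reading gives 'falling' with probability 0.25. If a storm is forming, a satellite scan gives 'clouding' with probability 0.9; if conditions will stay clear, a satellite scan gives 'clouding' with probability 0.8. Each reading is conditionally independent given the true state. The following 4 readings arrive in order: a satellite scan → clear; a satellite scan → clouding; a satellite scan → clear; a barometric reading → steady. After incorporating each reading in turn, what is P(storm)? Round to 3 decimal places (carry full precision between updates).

0.239

After a satellite scan='clear': P(storm) = 0.1·0.6500 / (0.1·0.6500 + 0.2·0.3500) ≈ 0.4815
After a satellite scan='clouding': P(storm) = 0.9·0.4815 / (0.9·0.4815 + 0.8·0.5185) ≈ 0.5109
After a satellite scan='clear': P(storm) = 0.1·0.5109 / (0.1·0.5109 + 0.2·0.4891) ≈ 0.3431
After a barometric reading='steady': P(storm) = 0.45·0.3431 / (0.45·0.3431 + 0.75·0.6569) ≈ 0.2386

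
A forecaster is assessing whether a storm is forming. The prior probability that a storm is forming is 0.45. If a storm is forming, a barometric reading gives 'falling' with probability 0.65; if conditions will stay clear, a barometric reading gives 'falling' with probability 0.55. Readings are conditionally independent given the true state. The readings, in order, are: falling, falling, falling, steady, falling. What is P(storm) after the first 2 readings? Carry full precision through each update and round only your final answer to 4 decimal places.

Apply Bayes' rule sequentially, carrying P(storm) forward.
After 'falling': P(storm) = 0.65·0.4500 / (0.65·0.4500 + 0.55·0.5500) ≈ 0.4916
After 'falling': P(storm) = 0.65·0.4916 / (0.65·0.4916 + 0.55·0.5084) ≈ 0.5333

0.5333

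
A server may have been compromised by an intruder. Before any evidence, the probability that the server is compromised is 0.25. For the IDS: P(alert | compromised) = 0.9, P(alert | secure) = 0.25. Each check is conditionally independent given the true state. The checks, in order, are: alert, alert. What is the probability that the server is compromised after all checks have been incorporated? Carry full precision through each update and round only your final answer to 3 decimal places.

0.812

After 'alert': P(compromised) = 0.9·0.2500 / (0.9·0.2500 + 0.25·0.7500) ≈ 0.5455
After 'alert': P(compromised) = 0.9·0.5455 / (0.9·0.5455 + 0.25·0.4545) ≈ 0.8120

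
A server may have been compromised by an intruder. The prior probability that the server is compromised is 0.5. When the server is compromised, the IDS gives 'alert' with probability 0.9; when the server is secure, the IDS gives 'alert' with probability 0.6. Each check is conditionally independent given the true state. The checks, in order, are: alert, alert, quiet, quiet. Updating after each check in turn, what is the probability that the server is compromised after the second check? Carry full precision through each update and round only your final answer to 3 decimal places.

0.692

After 'alert': P(compromised) = 0.9·0.5000 / (0.9·0.5000 + 0.6·0.5000) ≈ 0.6000
After 'alert': P(compromised) = 0.9·0.6000 / (0.9·0.6000 + 0.6·0.4000) ≈ 0.6923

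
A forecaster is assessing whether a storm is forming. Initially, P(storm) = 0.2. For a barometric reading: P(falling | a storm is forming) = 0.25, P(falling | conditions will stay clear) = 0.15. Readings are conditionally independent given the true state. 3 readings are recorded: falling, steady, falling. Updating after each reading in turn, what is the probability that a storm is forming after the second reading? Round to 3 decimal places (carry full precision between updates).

Each posterior becomes the prior for the next update.
After 'falling': P(storm) = 0.25·0.2000 / (0.25·0.2000 + 0.15·0.8000) ≈ 0.2941
After 'steady': P(storm) = 0.75·0.2941 / (0.75·0.2941 + 0.85·0.7059) ≈ 0.2688

0.269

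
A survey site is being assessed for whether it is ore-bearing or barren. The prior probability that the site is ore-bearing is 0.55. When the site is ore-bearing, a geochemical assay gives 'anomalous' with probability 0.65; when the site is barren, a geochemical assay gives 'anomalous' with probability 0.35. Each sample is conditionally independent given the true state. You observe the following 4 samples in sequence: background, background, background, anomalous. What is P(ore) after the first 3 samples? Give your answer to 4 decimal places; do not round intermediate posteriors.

0.1602

After 'background': P(ore) = 0.35·0.5500 / (0.35·0.5500 + 0.65·0.4500) ≈ 0.3969
After 'background': P(ore) = 0.35·0.3969 / (0.35·0.3969 + 0.65·0.6031) ≈ 0.2617
After 'background': P(ore) = 0.35·0.2617 / (0.35·0.2617 + 0.65·0.7383) ≈ 0.1602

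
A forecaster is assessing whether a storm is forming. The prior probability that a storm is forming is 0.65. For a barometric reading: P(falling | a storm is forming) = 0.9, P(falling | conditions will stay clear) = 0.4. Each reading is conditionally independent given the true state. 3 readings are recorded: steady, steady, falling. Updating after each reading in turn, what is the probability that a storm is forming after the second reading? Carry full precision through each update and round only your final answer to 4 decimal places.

0.0491

After 'steady': P(storm) = 0.1·0.6500 / (0.1·0.6500 + 0.6·0.3500) ≈ 0.2364
After 'steady': P(storm) = 0.1·0.2364 / (0.1·0.2364 + 0.6·0.7636) ≈ 0.0491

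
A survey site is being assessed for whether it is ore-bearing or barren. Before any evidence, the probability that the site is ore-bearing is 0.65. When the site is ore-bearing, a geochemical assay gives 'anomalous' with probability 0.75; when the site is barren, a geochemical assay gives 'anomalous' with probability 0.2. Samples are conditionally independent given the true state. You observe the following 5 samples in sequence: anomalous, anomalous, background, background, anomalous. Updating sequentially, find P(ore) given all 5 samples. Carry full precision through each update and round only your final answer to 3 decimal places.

After 'anomalous': P(ore) = 0.75·0.6500 / (0.75·0.6500 + 0.2·0.3500) ≈ 0.8744
After 'anomalous': P(ore) = 0.75·0.8744 / (0.75·0.8744 + 0.2·0.1256) ≈ 0.9631
After 'background': P(ore) = 0.25·0.9631 / (0.25·0.9631 + 0.8·0.0369) ≈ 0.8908
After 'background': P(ore) = 0.25·0.8908 / (0.25·0.8908 + 0.8·0.1092) ≈ 0.7183
After 'anomalous': P(ore) = 0.75·0.7183 / (0.75·0.7183 + 0.2·0.2817) ≈ 0.9053

0.905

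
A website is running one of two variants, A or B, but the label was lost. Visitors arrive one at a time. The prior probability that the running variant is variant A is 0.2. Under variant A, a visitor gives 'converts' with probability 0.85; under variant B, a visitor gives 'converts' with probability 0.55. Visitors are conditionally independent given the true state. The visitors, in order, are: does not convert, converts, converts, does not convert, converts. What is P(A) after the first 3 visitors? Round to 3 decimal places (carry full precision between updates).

0.166

After 'does not convert': P(A) = 0.15·0.2000 / (0.15·0.2000 + 0.45·0.8000) ≈ 0.0769
After 'converts': P(A) = 0.85·0.0769 / (0.85·0.0769 + 0.55·0.9231) ≈ 0.1141
After 'converts': P(A) = 0.85·0.1141 / (0.85·0.1141 + 0.55·0.8859) ≈ 0.1660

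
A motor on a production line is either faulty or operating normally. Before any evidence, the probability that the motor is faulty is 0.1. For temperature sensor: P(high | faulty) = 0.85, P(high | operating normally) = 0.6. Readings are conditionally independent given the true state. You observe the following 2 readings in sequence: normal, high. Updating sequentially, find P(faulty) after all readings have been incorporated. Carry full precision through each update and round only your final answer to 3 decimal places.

Each posterior becomes the prior for the next update.
After 'normal': P(faulty) = 0.15·0.1000 / (0.15·0.1000 + 0.4·0.9000) ≈ 0.0400
After 'high': P(faulty) = 0.85·0.0400 / (0.85·0.0400 + 0.6·0.9600) ≈ 0.0557

0.056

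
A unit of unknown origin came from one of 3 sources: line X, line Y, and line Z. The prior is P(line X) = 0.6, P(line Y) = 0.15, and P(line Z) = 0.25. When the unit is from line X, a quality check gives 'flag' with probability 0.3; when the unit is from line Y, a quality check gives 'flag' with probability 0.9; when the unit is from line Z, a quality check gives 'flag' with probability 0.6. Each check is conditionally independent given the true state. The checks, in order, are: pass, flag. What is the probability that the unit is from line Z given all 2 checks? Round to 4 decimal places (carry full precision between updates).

0.3008

After 'pass': normaliser = 0.7·0.6000 + 0.1·0.1500 + 0.4·0.2500; P(line X) ≈ 0.7850, P(line Y) ≈ 0.0280, P(line Z) ≈ 0.1869
After 'flag': normaliser = 0.3·0.7850 + 0.9·0.0280 + 0.6·0.1869; P(line X) ≈ 0.6316, P(line Y) ≈ 0.0677, P(line Z) ≈ 0.3008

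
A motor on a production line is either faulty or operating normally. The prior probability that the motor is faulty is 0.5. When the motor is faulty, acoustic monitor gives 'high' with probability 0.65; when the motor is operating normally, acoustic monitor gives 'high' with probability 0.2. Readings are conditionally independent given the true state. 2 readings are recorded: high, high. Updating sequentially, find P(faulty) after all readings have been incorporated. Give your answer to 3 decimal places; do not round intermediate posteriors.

After 'high': P(faulty) = 0.65·0.5000 / (0.65·0.5000 + 0.2·0.5000) ≈ 0.7647
After 'high': P(faulty) = 0.65·0.7647 / (0.65·0.7647 + 0.2·0.2353) ≈ 0.9135

0.914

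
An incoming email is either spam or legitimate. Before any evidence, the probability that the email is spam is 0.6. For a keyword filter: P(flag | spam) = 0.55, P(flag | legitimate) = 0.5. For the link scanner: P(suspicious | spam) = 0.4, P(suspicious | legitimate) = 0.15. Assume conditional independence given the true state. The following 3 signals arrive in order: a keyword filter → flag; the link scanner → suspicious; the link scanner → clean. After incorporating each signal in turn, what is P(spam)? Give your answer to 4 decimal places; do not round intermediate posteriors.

After a keyword filter='flag': P(spam) = 0.55·0.6000 / (0.55·0.6000 + 0.5·0.4000) ≈ 0.6226
After the link scanner='suspicious': P(spam) = 0.4·0.6226 / (0.4·0.6226 + 0.15·0.3774) ≈ 0.8148
After the link scanner='clean': P(spam) = 0.6·0.8148 / (0.6·0.8148 + 0.85·0.1852) ≈ 0.7564

0.7564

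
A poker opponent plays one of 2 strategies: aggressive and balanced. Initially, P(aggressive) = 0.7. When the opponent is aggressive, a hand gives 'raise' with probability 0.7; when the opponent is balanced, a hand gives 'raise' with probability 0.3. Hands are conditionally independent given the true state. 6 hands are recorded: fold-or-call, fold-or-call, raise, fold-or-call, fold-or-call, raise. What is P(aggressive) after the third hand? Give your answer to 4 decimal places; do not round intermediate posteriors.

0.5000

Apply Bayes' rule sequentially, carrying P(aggressive) forward.
After 'fold-or-call': P(aggressive) = 0.3·0.7000 / (0.3·0.7000 + 0.7·0.3000) ≈ 0.5000
After 'fold-or-call': P(aggressive) = 0.3·0.5000 / (0.3·0.5000 + 0.7·0.5000) ≈ 0.3000
After 'raise': P(aggressive) = 0.7·0.3000 / (0.7·0.3000 + 0.3·0.7000) ≈ 0.5000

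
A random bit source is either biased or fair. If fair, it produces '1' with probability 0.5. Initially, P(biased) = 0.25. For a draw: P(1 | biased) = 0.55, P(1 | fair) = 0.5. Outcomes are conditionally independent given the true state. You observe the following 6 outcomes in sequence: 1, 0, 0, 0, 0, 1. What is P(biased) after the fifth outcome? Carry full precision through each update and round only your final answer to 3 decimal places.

After '1': P(biased) = 0.55·0.2500 / (0.55·0.2500 + 0.5·0.7500) ≈ 0.2683
After '0': P(biased) = 0.45·0.2683 / (0.45·0.2683 + 0.5·0.7317) ≈ 0.2481
After '0': P(biased) = 0.45·0.2481 / (0.45·0.2481 + 0.5·0.7519) ≈ 0.2290
After '0': P(biased) = 0.45·0.2290 / (0.45·0.2290 + 0.5·0.7710) ≈ 0.2109
After '0': P(biased) = 0.45·0.2109 / (0.45·0.2109 + 0.5·0.7891) ≈ 0.1939

0.194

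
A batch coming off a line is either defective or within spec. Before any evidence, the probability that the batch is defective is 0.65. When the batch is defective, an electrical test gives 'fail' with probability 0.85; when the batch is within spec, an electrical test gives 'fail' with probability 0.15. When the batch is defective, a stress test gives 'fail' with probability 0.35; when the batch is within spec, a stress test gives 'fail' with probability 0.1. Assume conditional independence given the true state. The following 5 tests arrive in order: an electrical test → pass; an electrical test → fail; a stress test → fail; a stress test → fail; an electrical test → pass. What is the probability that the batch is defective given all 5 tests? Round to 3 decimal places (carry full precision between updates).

After an electrical test='pass': P(defective) = 0.15·0.6500 / (0.15·0.6500 + 0.85·0.3500) ≈ 0.2468
After an electrical test='fail': P(defective) = 0.85·0.2468 / (0.85·0.2468 + 0.15·0.7532) ≈ 0.6500
After a stress test='fail': P(defective) = 0.35·0.6500 / (0.35·0.6500 + 0.1·0.3500) ≈ 0.8667
After a stress test='fail': P(defective) = 0.35·0.8667 / (0.35·0.8667 + 0.1·0.1333) ≈ 0.9579
After an electrical test='pass': P(defective) = 0.15·0.9579 / (0.15·0.9579 + 0.85·0.0421) ≈ 0.8006

0.801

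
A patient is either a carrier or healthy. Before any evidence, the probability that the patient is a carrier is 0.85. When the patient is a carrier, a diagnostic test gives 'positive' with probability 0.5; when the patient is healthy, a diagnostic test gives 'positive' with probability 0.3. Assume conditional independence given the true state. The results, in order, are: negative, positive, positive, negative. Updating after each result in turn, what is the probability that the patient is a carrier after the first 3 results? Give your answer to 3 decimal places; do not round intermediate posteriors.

After 'negative': P(carrier) = 0.5·0.8500 / (0.5·0.8500 + 0.7·0.1500) ≈ 0.8019
After 'positive': P(carrier) = 0.5·0.8019 / (0.5·0.8019 + 0.3·0.1981) ≈ 0.8709
After 'positive': P(carrier) = 0.5·0.8709 / (0.5·0.8709 + 0.3·0.1291) ≈ 0.9183

0.918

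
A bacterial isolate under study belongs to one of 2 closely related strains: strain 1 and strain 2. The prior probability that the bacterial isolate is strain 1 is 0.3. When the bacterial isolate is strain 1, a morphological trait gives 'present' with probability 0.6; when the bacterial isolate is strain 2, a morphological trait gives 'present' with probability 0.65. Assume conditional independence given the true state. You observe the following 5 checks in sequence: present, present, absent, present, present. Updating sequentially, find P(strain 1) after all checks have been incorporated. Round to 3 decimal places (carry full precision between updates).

After 'present': P(strain 1) = 0.6·0.3000 / (0.6·0.3000 + 0.65·0.7000) ≈ 0.2835
After 'present': P(strain 1) = 0.6·0.2835 / (0.6·0.2835 + 0.65·0.7165) ≈ 0.2675
After 'absent': P(strain 1) = 0.4·0.2675 / (0.4·0.2675 + 0.35·0.7325) ≈ 0.2945
After 'present': P(strain 1) = 0.6·0.2945 / (0.6·0.2945 + 0.65·0.7055) ≈ 0.2781
After 'present': P(strain 1) = 0.6·0.2781 / (0.6·0.2781 + 0.65·0.7219) ≈ 0.2623

0.262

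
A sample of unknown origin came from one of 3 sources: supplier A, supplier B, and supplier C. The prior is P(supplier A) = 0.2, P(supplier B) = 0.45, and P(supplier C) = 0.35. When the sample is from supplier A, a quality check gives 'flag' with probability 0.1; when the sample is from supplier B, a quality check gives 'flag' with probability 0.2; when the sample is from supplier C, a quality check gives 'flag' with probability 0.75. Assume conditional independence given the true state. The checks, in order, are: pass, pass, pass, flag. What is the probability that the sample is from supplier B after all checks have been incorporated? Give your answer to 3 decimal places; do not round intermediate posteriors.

0.712

After 'pass': normaliser = 0.9·0.2000 + 0.8·0.4500 + 0.25·0.3500; P(supplier A) ≈ 0.2869, P(supplier B) ≈ 0.5737, P(supplier C) ≈ 0.1394
After 'pass': normaliser = 0.9·0.2869 + 0.8·0.5737 + 0.25·0.1394; P(supplier A) ≈ 0.3433, P(supplier B) ≈ 0.6103, P(supplier C) ≈ 0.0464
After 'pass': normaliser = 0.9·0.3433 + 0.8·0.6103 + 0.25·0.0464; P(supplier A) ≈ 0.3820, P(supplier B) ≈ 0.6037, P(supplier C) ≈ 0.0143
After 'flag': normaliser = 0.1·0.3820 + 0.2·0.6037 + 0.75·0.0143; P(supplier A) ≈ 0.2251, P(supplier B) ≈ 0.7115, P(supplier C) ≈ 0.0633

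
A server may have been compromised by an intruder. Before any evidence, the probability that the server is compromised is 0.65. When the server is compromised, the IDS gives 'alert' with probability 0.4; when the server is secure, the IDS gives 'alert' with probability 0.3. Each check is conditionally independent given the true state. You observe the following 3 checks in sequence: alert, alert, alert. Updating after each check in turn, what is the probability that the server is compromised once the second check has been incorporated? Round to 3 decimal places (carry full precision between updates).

Each posterior becomes the prior for the next update.
After 'alert': P(compromised) = 0.4·0.6500 / (0.4·0.6500 + 0.3·0.3500) ≈ 0.7123
After 'alert': P(compromised) = 0.4·0.7123 / (0.4·0.7123 + 0.3·0.2877) ≈ 0.7675

0.768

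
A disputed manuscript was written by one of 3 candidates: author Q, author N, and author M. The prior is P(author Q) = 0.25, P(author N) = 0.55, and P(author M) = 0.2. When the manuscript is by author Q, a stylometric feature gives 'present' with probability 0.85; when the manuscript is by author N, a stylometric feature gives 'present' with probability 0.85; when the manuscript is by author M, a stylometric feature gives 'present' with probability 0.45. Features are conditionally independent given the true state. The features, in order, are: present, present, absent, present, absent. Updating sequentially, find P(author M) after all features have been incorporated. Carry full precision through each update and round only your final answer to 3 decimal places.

0.333

Apply Bayes' rule sequentially, carrying P(author M) forward.
After 'present': normaliser = 0.85·0.2500 + 0.85·0.5500 + 0.45·0.2000; P(author Q) ≈ 0.2760, P(author N) ≈ 0.6071, P(author M) ≈ 0.1169
After 'present': normaliser = 0.85·0.2760 + 0.85·0.6071 + 0.45·0.1169; P(author Q) ≈ 0.2920, P(author N) ≈ 0.6425, P(author M) ≈ 0.0655
After 'absent': normaliser = 0.15·0.2920 + 0.15·0.6425 + 0.55·0.0655; P(author Q) ≈ 0.2486, P(author N) ≈ 0.5470, P(author M) ≈ 0.2044
After 'present': normaliser = 0.85·0.2486 + 0.85·0.5470 + 0.45·0.2044; P(author Q) ≈ 0.2751, P(author N) ≈ 0.6052, P(author M) ≈ 0.1197
After 'absent': normaliser = 0.15·0.2751 + 0.15·0.6052 + 0.55·0.1197; P(author Q) ≈ 0.2085, P(author N) ≈ 0.4587, P(author M) ≈ 0.3328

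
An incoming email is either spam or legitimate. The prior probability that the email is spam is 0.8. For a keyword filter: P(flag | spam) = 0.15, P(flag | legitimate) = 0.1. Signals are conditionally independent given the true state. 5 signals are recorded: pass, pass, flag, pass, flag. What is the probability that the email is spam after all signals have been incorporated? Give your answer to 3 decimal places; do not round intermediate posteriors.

0.883

Apply Bayes' rule sequentially, carrying P(spam) forward.
After 'pass': P(spam) = 0.85·0.8000 / (0.85·0.8000 + 0.9·0.2000) ≈ 0.7907
After 'pass': P(spam) = 0.85·0.7907 / (0.85·0.7907 + 0.9·0.2093) ≈ 0.7811
After 'flag': P(spam) = 0.15·0.7811 / (0.15·0.7811 + 0.1·0.2189) ≈ 0.8426
After 'pass': P(spam) = 0.85·0.8426 / (0.85·0.8426 + 0.9·0.1574) ≈ 0.8348
After 'flag': P(spam) = 0.15·0.8348 / (0.15·0.8348 + 0.1·0.1652) ≈ 0.8835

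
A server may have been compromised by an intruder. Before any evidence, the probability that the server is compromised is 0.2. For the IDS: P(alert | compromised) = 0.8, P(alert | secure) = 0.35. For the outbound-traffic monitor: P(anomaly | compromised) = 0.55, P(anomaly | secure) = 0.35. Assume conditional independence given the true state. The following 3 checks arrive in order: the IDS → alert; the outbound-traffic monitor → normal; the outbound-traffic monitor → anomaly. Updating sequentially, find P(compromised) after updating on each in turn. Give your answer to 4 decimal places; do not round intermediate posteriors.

After the IDS='alert': P(compromised) = 0.8·0.2000 / (0.8·0.2000 + 0.35·0.8000) ≈ 0.3636
After the outbound-traffic monitor='normal': P(compromised) = 0.45·0.3636 / (0.45·0.3636 + 0.65·0.6364) ≈ 0.2835
After the outbound-traffic monitor='anomaly': P(compromised) = 0.55·0.2835 / (0.55·0.2835 + 0.35·0.7165) ≈ 0.3833

0.3833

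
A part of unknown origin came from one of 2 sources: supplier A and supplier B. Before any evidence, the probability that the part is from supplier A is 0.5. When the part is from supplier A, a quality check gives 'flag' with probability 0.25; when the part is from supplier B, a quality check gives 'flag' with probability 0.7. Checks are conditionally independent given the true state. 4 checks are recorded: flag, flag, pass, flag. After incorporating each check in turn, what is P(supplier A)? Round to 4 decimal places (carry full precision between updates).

0.1022

After 'flag': P(supplier A) = 0.25·0.5000 / (0.25·0.5000 + 0.7·0.5000) ≈ 0.2632
After 'flag': P(supplier A) = 0.25·0.2632 / (0.25·0.2632 + 0.7·0.7368) ≈ 0.1131
After 'pass': P(supplier A) = 0.75·0.1131 / (0.75·0.1131 + 0.3·0.8869) ≈ 0.2418
After 'flag': P(supplier A) = 0.25·0.2418 / (0.25·0.2418 + 0.7·0.7582) ≈ 0.1022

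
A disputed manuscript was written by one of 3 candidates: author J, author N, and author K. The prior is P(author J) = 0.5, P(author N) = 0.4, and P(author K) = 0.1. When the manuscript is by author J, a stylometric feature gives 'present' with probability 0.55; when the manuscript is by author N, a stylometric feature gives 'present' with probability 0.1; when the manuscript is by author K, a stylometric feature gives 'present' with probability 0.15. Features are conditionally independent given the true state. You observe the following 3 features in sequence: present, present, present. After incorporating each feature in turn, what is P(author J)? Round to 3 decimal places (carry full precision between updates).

After 'present': normaliser = 0.55·0.5000 + 0.1·0.4000 + 0.15·0.1000; P(author J) ≈ 0.8333, P(author N) ≈ 0.1212, P(author K) ≈ 0.0455
After 'present': normaliser = 0.55·0.8333 + 0.1·0.1212 + 0.15·0.0455; P(author J) ≈ 0.9603, P(author N) ≈ 0.0254, P(author K) ≈ 0.0143
After 'present': normaliser = 0.55·0.9603 + 0.1·0.0254 + 0.15·0.0143; P(author J) ≈ 0.9912, P(author N) ≈ 0.0048, P(author K) ≈ 0.0040

0.991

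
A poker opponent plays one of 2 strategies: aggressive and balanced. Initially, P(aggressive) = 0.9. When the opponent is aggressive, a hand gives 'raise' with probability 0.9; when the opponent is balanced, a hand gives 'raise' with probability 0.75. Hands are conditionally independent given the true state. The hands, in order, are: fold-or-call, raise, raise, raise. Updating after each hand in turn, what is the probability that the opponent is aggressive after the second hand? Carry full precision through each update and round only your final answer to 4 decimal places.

After 'fold-or-call': P(aggressive) = 0.1·0.9000 / (0.1·0.9000 + 0.25·0.1000) ≈ 0.7826
After 'raise': P(aggressive) = 0.9·0.7826 / (0.9·0.7826 + 0.75·0.2174) ≈ 0.8120

0.8120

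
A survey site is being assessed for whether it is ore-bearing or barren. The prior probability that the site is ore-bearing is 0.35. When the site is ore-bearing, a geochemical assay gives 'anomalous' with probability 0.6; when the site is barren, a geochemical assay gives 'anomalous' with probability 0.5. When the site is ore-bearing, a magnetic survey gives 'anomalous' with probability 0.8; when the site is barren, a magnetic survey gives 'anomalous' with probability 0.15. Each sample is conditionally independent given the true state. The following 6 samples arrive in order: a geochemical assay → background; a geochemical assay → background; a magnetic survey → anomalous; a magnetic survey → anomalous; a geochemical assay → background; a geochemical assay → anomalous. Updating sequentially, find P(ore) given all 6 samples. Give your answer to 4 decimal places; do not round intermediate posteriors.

0.9039

After a geochemical assay='background': P(ore) = 0.4·0.3500 / (0.4·0.3500 + 0.5·0.6500) ≈ 0.3011
After a geochemical assay='background': P(ore) = 0.4·0.3011 / (0.4·0.3011 + 0.5·0.6989) ≈ 0.2563
After a magnetic survey='anomalous': P(ore) = 0.8·0.2563 / (0.8·0.2563 + 0.15·0.7437) ≈ 0.6476
After a magnetic survey='anomalous': P(ore) = 0.8·0.6476 / (0.8·0.6476 + 0.15·0.3524) ≈ 0.9074
After a geochemical assay='background': P(ore) = 0.4·0.9074 / (0.4·0.9074 + 0.5·0.0926) ≈ 0.8869
After a geochemical assay='anomalous': P(ore) = 0.6·0.8869 / (0.6·0.8869 + 0.5·0.1131) ≈ 0.9039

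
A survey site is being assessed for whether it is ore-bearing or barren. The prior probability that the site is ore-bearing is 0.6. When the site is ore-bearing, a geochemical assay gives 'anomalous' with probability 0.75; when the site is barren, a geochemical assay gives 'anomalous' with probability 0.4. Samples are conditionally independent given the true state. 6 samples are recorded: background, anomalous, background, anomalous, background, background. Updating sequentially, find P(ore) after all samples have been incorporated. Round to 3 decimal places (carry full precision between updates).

0.137

Each posterior becomes the prior for the next update.
After 'background': P(ore) = 0.25·0.6000 / (0.25·0.6000 + 0.6·0.4000) ≈ 0.3846
After 'anomalous': P(ore) = 0.75·0.3846 / (0.75·0.3846 + 0.4·0.6154) ≈ 0.5396
After 'background': P(ore) = 0.25·0.5396 / (0.25·0.5396 + 0.6·0.4604) ≈ 0.3281
After 'anomalous': P(ore) = 0.75·0.3281 / (0.75·0.3281 + 0.4·0.6719) ≈ 0.4780
After 'background': P(ore) = 0.25·0.4780 / (0.25·0.4780 + 0.6·0.5220) ≈ 0.2761
After 'background': P(ore) = 0.25·0.2761 / (0.25·0.2761 + 0.6·0.7239) ≈ 0.1371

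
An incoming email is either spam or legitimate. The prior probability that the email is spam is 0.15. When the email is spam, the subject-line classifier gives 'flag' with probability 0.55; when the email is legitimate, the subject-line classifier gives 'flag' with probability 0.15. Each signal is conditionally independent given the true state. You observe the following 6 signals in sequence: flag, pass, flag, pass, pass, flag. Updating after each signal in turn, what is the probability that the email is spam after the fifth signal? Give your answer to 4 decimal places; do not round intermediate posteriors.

0.2604

After 'flag': P(spam) = 0.55·0.1500 / (0.55·0.1500 + 0.15·0.8500) ≈ 0.3929
After 'pass': P(spam) = 0.45·0.3929 / (0.45·0.3929 + 0.85·0.6071) ≈ 0.2552
After 'flag': P(spam) = 0.55·0.2552 / (0.55·0.2552 + 0.15·0.7448) ≈ 0.5567
After 'pass': P(spam) = 0.45·0.5567 / (0.45·0.5567 + 0.85·0.4433) ≈ 0.3994
After 'pass': P(spam) = 0.45·0.3994 / (0.45·0.3994 + 0.85·0.6006) ≈ 0.2604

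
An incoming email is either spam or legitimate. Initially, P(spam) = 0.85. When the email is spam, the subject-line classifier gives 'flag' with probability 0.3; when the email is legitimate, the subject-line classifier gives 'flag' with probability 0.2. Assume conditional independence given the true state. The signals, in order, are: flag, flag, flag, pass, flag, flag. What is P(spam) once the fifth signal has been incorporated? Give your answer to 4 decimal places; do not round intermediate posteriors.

0.9617

After 'flag': P(spam) = 0.3·0.8500 / (0.3·0.8500 + 0.2·0.1500) ≈ 0.8947
After 'flag': P(spam) = 0.3·0.8947 / (0.3·0.8947 + 0.2·0.1053) ≈ 0.9273
After 'flag': P(spam) = 0.3·0.9273 / (0.3·0.9273 + 0.2·0.0727) ≈ 0.9503
After 'pass': P(spam) = 0.7·0.9503 / (0.7·0.9503 + 0.8·0.0497) ≈ 0.9436
After 'flag': P(spam) = 0.3·0.9436 / (0.3·0.9436 + 0.2·0.0564) ≈ 0.9617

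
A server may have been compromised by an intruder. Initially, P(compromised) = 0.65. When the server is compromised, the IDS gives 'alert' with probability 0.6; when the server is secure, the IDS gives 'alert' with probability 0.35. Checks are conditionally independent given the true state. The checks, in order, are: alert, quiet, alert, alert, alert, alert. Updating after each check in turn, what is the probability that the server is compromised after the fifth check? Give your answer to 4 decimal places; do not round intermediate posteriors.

After 'alert': P(compromised) = 0.6·0.6500 / (0.6·0.6500 + 0.35·0.3500) ≈ 0.7610
After 'quiet': P(compromised) = 0.4·0.7610 / (0.4·0.7610 + 0.65·0.2390) ≈ 0.6621
After 'alert': P(compromised) = 0.6·0.6621 / (0.6·0.6621 + 0.35·0.3379) ≈ 0.7706
After 'alert': P(compromised) = 0.6·0.7706 / (0.6·0.7706 + 0.35·0.2294) ≈ 0.8520
After 'alert': P(compromised) = 0.6·0.8520 / (0.6·0.8520 + 0.35·0.1480) ≈ 0.9080

0.9080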